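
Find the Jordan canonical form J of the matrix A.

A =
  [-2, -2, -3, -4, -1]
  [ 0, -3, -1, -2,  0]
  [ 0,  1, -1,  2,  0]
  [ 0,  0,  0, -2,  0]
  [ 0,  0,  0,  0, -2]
J_3(-2) ⊕ J_1(-2) ⊕ J_1(-2)

The characteristic polynomial is
  det(x·I − A) = x^5 + 10*x^4 + 40*x^3 + 80*x^2 + 80*x + 32 = (x + 2)^5

Eigenvalues and multiplicities (the geometric multiplicity of λ is n − rank(A − λI), which equals the number of Jordan blocks for λ):
  λ = -2: algebraic multiplicity = 5, geometric multiplicity = 3

Determining the block sizes for each eigenvalue:
  λ = -2: with am = 5 and gm = 3, the partition is not yet determined (e.g. several partitions of 5 into 3 parts exist). Let N = A − (-2)·I. Computing rank(N^1) = 2, rank(N^2) = 1, rank(N^3) = 0; the number of blocks of size ≥ j is rank(N^{j−1}) − rank(N^j), giving [3, 1, 1]. So we have 1 block(s) of size 3, 2 block(s) of size 1 → block sizes [3, 1, 1]

Assembling the blocks gives a Jordan form
J =
  [-2,  1,  0,  0,  0]
  [ 0, -2,  1,  0,  0]
  [ 0,  0, -2,  0,  0]
  [ 0,  0,  0, -2,  0]
  [ 0,  0,  0,  0, -2]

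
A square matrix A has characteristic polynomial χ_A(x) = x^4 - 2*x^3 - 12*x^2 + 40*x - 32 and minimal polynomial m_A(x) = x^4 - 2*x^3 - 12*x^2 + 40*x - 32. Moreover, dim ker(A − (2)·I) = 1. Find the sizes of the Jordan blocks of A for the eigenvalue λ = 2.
Block sizes for λ = 2: [3]

Step 1 — from the characteristic polynomial, algebraic multiplicity of λ = 2 is 3. From dim ker(A − (2)·I) = 1, there are exactly 1 Jordan blocks for λ = 2.
Step 2 — from the minimal polynomial, the factor (x − 2)^3 tells us the largest block for λ = 2 has size 3.
Step 3 — with total size 3, 1 blocks, and largest block 3, the block sizes (in nonincreasing order) are [3].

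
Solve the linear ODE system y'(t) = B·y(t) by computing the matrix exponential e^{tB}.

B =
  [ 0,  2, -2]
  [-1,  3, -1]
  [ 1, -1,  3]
e^{tB} =
  [-2*t*exp(2*t) + exp(2*t), 2*t*exp(2*t), -2*t*exp(2*t)]
  [-t*exp(2*t), t*exp(2*t) + exp(2*t), -t*exp(2*t)]
  [t*exp(2*t), -t*exp(2*t), t*exp(2*t) + exp(2*t)]

Strategy: write B = P · J · P⁻¹ where J is a Jordan canonical form, so e^{tB} = P · e^{tJ} · P⁻¹, and e^{tJ} can be computed block-by-block.

B has Jordan form
J =
  [2, 1, 0]
  [0, 2, 0]
  [0, 0, 2]
(up to reordering of blocks).

Per-block formulas:
  For a 2×2 Jordan block J_2(2): exp(t · J_2(2)) = e^(2t)·(I + t·N), where N is the 2×2 nilpotent shift.
  For a 1×1 block at λ = 2: exp(t · [2]) = [e^(2t)].

After assembling e^{tJ} and conjugating by P, we get:

e^{tB} =
  [-2*t*exp(2*t) + exp(2*t), 2*t*exp(2*t), -2*t*exp(2*t)]
  [-t*exp(2*t), t*exp(2*t) + exp(2*t), -t*exp(2*t)]
  [t*exp(2*t), -t*exp(2*t), t*exp(2*t) + exp(2*t)]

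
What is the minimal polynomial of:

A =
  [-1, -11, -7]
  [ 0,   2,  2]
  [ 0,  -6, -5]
x^3 + 4*x^2 + 5*x + 2

The characteristic polynomial is χ_A(x) = (x + 1)^2*(x + 2), so the eigenvalues are known. The minimal polynomial is
  m_A(x) = Π_λ (x − λ)^{k_λ}
where k_λ is the size of the *largest* Jordan block for λ (equivalently, the smallest k with (A − λI)^k v = 0 for every generalised eigenvector v of λ).

  λ = -2: largest Jordan block has size 1, contributing (x + 2)
  λ = -1: largest Jordan block has size 2, contributing (x + 1)^2

So m_A(x) = (x + 1)^2*(x + 2) = x^3 + 4*x^2 + 5*x + 2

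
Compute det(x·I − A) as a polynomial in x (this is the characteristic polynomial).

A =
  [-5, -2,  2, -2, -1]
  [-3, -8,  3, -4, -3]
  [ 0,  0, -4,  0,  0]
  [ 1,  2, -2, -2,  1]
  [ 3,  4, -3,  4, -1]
x^5 + 20*x^4 + 160*x^3 + 640*x^2 + 1280*x + 1024

Expanding det(x·I − A) (e.g. by cofactor expansion or by noting that A is similar to its Jordan form J, which has the same characteristic polynomial as A) gives
  χ_A(x) = x^5 + 20*x^4 + 160*x^3 + 640*x^2 + 1280*x + 1024
which factors as (x + 4)^5. The eigenvalues (with algebraic multiplicities) are λ = -4 with multiplicity 5.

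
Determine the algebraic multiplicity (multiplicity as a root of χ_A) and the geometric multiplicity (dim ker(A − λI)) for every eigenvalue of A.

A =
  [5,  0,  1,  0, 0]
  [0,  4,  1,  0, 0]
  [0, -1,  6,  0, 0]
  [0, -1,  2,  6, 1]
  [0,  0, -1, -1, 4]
λ = 5: alg = 5, geom = 2

Step 1 — factor the characteristic polynomial to read off the algebraic multiplicities:
  χ_A(x) = (x - 5)^5

Step 2 — compute geometric multiplicities via the rank-nullity identity g(λ) = n − rank(A − λI):
  rank(A − (5)·I) = 3, so dim ker(A − (5)·I) = n − 3 = 2

Summary:
  λ = 5: algebraic multiplicity = 5, geometric multiplicity = 2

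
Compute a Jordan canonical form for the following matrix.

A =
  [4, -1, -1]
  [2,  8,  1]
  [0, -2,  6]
J_3(6)

The characteristic polynomial is
  det(x·I − A) = x^3 - 18*x^2 + 108*x - 216 = (x - 6)^3

Eigenvalues and multiplicities (the geometric multiplicity of λ is n − rank(A − λI), which equals the number of Jordan blocks for λ):
  λ = 6: algebraic multiplicity = 3, geometric multiplicity = 1

Determining the block sizes for each eigenvalue:
  λ = 6: one block (gm = 1), so the single block has size am = 3 → block sizes [3]

Assembling the blocks gives a Jordan form
J =
  [6, 1, 0]
  [0, 6, 1]
  [0, 0, 6]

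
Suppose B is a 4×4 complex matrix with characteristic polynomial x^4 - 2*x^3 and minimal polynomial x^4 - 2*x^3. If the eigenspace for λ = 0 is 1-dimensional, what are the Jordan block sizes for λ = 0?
Block sizes for λ = 0: [3]

Step 1 — from the characteristic polynomial, algebraic multiplicity of λ = 0 is 3. From dim ker(B − (0)·I) = 1, there are exactly 1 Jordan blocks for λ = 0.
Step 2 — from the minimal polynomial, the factor (x − 0)^3 tells us the largest block for λ = 0 has size 3.
Step 3 — with total size 3, 1 blocks, and largest block 3, the block sizes (in nonincreasing order) are [3].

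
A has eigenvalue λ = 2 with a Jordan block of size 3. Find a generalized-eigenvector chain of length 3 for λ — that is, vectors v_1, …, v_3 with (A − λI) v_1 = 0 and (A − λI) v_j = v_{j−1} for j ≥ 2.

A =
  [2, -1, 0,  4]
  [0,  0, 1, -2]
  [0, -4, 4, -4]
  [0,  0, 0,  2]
A Jordan chain for λ = 2 of length 3:
v_1 = (2, 0, 0, 0)ᵀ
v_2 = (-1, -2, -4, 0)ᵀ
v_3 = (0, 1, 0, 0)ᵀ

Let N = A − (2)·I. We want v_3 with N^3 v_3 = 0 but N^2 v_3 ≠ 0; then v_{j-1} := N · v_j for j = 3, …, 2.

Pick v_3 = (0, 1, 0, 0)ᵀ.
Then v_2 = N · v_3 = (-1, -2, -4, 0)ᵀ.
Then v_1 = N · v_2 = (2, 0, 0, 0)ᵀ.

Sanity check: (A − (2)·I) v_1 = (0, 0, 0, 0)ᵀ = 0. ✓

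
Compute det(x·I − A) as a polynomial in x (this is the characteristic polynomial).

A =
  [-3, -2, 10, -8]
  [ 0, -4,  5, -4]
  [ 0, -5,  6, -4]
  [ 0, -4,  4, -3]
x^4 + 4*x^3 - 2*x^2 - 12*x + 9

Expanding det(x·I − A) (e.g. by cofactor expansion or by noting that A is similar to its Jordan form J, which has the same characteristic polynomial as A) gives
  χ_A(x) = x^4 + 4*x^3 - 2*x^2 - 12*x + 9
which factors as (x - 1)^2*(x + 3)^2. The eigenvalues (with algebraic multiplicities) are λ = -3 with multiplicity 2, λ = 1 with multiplicity 2.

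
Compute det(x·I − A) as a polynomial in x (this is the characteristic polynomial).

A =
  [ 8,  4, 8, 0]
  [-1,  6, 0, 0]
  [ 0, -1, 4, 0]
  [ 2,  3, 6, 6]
x^4 - 24*x^3 + 216*x^2 - 864*x + 1296

Expanding det(x·I − A) (e.g. by cofactor expansion or by noting that A is similar to its Jordan form J, which has the same characteristic polynomial as A) gives
  χ_A(x) = x^4 - 24*x^3 + 216*x^2 - 864*x + 1296
which factors as (x - 6)^4. The eigenvalues (with algebraic multiplicities) are λ = 6 with multiplicity 4.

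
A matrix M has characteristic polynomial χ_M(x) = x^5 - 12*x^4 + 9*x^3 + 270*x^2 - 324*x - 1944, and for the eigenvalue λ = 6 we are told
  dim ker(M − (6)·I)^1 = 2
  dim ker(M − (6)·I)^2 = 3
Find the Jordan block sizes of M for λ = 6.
Block sizes for λ = 6: [2, 1]

From the dimensions of kernels of powers, the number of Jordan blocks of size at least j is d_j − d_{j−1} where d_j = dim ker(N^j) (with d_0 = 0). Computing the differences gives [2, 1].
The number of blocks of size exactly k is (#blocks of size ≥ k) − (#blocks of size ≥ k + 1), so the partition is: 1 block(s) of size 1, 1 block(s) of size 2.
In nonincreasing order the block sizes are [2, 1].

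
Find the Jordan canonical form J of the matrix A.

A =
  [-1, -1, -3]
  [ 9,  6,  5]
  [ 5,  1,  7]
J_3(4)

The characteristic polynomial is
  det(x·I − A) = x^3 - 12*x^2 + 48*x - 64 = (x - 4)^3

Eigenvalues and multiplicities (the geometric multiplicity of λ is n − rank(A − λI), which equals the number of Jordan blocks for λ):
  λ = 4: algebraic multiplicity = 3, geometric multiplicity = 1

Determining the block sizes for each eigenvalue:
  λ = 4: one block (gm = 1), so the single block has size am = 3 → block sizes [3]

Assembling the blocks gives a Jordan form
J =
  [4, 1, 0]
  [0, 4, 1]
  [0, 0, 4]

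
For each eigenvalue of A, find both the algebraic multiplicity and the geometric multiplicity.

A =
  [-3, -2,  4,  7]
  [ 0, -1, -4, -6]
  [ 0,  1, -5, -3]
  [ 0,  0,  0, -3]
λ = -3: alg = 4, geom = 2

Step 1 — factor the characteristic polynomial to read off the algebraic multiplicities:
  χ_A(x) = (x + 3)^4

Step 2 — compute geometric multiplicities via the rank-nullity identity g(λ) = n − rank(A − λI):
  rank(A − (-3)·I) = 2, so dim ker(A − (-3)·I) = n − 2 = 2

Summary:
  λ = -3: algebraic multiplicity = 4, geometric multiplicity = 2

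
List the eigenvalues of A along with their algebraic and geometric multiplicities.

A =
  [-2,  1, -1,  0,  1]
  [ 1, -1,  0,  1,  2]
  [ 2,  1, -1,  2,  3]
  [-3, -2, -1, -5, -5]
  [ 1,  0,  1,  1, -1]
λ = -2: alg = 5, geom = 3

Step 1 — factor the characteristic polynomial to read off the algebraic multiplicities:
  χ_A(x) = (x + 2)^5

Step 2 — compute geometric multiplicities via the rank-nullity identity g(λ) = n − rank(A − λI):
  rank(A − (-2)·I) = 2, so dim ker(A − (-2)·I) = n − 2 = 3

Summary:
  λ = -2: algebraic multiplicity = 5, geometric multiplicity = 3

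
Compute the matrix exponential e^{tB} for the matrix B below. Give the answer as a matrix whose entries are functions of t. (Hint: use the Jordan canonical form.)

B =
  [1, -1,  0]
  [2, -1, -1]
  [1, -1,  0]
e^{tB} =
  [-t^2/2 + t + 1, -t, t^2/2]
  [-t^2/2 + 2*t, 1 - t, t^2/2 - t]
  [-t^2/2 + t, -t, t^2/2 + 1]

Strategy: write B = P · J · P⁻¹ where J is a Jordan canonical form, so e^{tB} = P · e^{tJ} · P⁻¹, and e^{tJ} can be computed block-by-block.

B has Jordan form
J =
  [0, 1, 0]
  [0, 0, 1]
  [0, 0, 0]
(up to reordering of blocks).

Per-block formulas:
  For a 3×3 Jordan block J_3(0): exp(t · J_3(0)) = e^(0t)·(I + t·N + (t^2/2)·N^2), where N is the 3×3 nilpotent shift.

After assembling e^{tJ} and conjugating by P, we get:

e^{tB} =
  [-t^2/2 + t + 1, -t, t^2/2]
  [-t^2/2 + 2*t, 1 - t, t^2/2 - t]
  [-t^2/2 + t, -t, t^2/2 + 1]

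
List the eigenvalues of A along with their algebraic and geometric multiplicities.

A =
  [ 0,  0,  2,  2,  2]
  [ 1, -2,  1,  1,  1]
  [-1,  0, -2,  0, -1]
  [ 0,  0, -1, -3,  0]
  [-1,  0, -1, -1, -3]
λ = -2: alg = 5, geom = 3

Step 1 — factor the characteristic polynomial to read off the algebraic multiplicities:
  χ_A(x) = (x + 2)^5

Step 2 — compute geometric multiplicities via the rank-nullity identity g(λ) = n − rank(A − λI):
  rank(A − (-2)·I) = 2, so dim ker(A − (-2)·I) = n − 2 = 3

Summary:
  λ = -2: algebraic multiplicity = 5, geometric multiplicity = 3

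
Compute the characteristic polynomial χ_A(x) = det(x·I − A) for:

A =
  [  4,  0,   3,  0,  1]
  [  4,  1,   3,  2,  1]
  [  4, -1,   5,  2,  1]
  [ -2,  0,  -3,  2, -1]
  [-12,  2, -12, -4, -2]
x^5 - 10*x^4 + 40*x^3 - 80*x^2 + 80*x - 32

Expanding det(x·I − A) (e.g. by cofactor expansion or by noting that A is similar to its Jordan form J, which has the same characteristic polynomial as A) gives
  χ_A(x) = x^5 - 10*x^4 + 40*x^3 - 80*x^2 + 80*x - 32
which factors as (x - 2)^5. The eigenvalues (with algebraic multiplicities) are λ = 2 with multiplicity 5.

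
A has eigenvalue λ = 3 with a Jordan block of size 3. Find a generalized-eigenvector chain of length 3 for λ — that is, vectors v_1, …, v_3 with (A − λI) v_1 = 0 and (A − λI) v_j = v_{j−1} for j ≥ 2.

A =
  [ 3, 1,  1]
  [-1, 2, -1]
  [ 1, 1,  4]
A Jordan chain for λ = 3 of length 3:
v_1 = (0, -1, 1)ᵀ
v_2 = (1, -1, 1)ᵀ
v_3 = (0, 1, 0)ᵀ

Let N = A − (3)·I. We want v_3 with N^3 v_3 = 0 but N^2 v_3 ≠ 0; then v_{j-1} := N · v_j for j = 3, …, 2.

Pick v_3 = (0, 1, 0)ᵀ.
Then v_2 = N · v_3 = (1, -1, 1)ᵀ.
Then v_1 = N · v_2 = (0, -1, 1)ᵀ.

Sanity check: (A − (3)·I) v_1 = (0, 0, 0)ᵀ = 0. ✓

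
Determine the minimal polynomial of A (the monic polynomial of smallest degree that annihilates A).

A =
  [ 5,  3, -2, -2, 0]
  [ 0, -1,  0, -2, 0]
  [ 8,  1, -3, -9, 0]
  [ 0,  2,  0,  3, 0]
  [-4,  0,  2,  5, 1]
x^2 - 2*x + 1

The characteristic polynomial is χ_A(x) = (x - 1)^5, so the eigenvalues are known. The minimal polynomial is
  m_A(x) = Π_λ (x − λ)^{k_λ}
where k_λ is the size of the *largest* Jordan block for λ (equivalently, the smallest k with (A − λI)^k v = 0 for every generalised eigenvector v of λ).

  λ = 1: largest Jordan block has size 2, contributing (x − 1)^2

So m_A(x) = (x - 1)^2 = x^2 - 2*x + 1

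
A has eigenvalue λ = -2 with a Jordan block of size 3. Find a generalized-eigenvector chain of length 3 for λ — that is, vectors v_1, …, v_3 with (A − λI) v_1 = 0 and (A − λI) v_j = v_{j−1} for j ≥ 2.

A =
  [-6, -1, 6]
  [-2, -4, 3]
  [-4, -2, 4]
A Jordan chain for λ = -2 of length 3:
v_1 = (-6, 0, -4)ᵀ
v_2 = (-4, -2, -4)ᵀ
v_3 = (1, 0, 0)ᵀ

Let N = A − (-2)·I. We want v_3 with N^3 v_3 = 0 but N^2 v_3 ≠ 0; then v_{j-1} := N · v_j for j = 3, …, 2.

Pick v_3 = (1, 0, 0)ᵀ.
Then v_2 = N · v_3 = (-4, -2, -4)ᵀ.
Then v_1 = N · v_2 = (-6, 0, -4)ᵀ.

Sanity check: (A − (-2)·I) v_1 = (0, 0, 0)ᵀ = 0. ✓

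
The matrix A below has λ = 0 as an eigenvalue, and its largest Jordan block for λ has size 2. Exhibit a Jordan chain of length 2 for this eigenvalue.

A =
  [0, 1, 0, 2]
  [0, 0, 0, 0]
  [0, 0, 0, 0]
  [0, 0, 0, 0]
A Jordan chain for λ = 0 of length 2:
v_1 = (1, 0, 0, 0)ᵀ
v_2 = (0, 1, 0, 0)ᵀ

Let N = A − (0)·I. We want v_2 with N^2 v_2 = 0 but N^1 v_2 ≠ 0; then v_{j-1} := N · v_j for j = 2, …, 2.

Pick v_2 = (0, 1, 0, 0)ᵀ.
Then v_1 = N · v_2 = (1, 0, 0, 0)ᵀ.

Sanity check: (A − (0)·I) v_1 = (0, 0, 0, 0)ᵀ = 0. ✓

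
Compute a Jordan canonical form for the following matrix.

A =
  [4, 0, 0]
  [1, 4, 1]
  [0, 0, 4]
J_2(4) ⊕ J_1(4)

The characteristic polynomial is
  det(x·I − A) = x^3 - 12*x^2 + 48*x - 64 = (x - 4)^3

Eigenvalues and multiplicities (the geometric multiplicity of λ is n − rank(A − λI), which equals the number of Jordan blocks for λ):
  λ = 4: algebraic multiplicity = 3, geometric multiplicity = 2

Determining the block sizes for each eigenvalue:
  λ = 4: 2 blocks summing to 3 forces exactly one block of size 2 and the rest size 1 → block sizes [2, 1]

Assembling the blocks gives a Jordan form
J =
  [4, 1, 0]
  [0, 4, 0]
  [0, 0, 4]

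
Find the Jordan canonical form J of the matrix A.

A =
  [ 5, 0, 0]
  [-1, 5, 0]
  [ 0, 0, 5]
J_2(5) ⊕ J_1(5)

The characteristic polynomial is
  det(x·I − A) = x^3 - 15*x^2 + 75*x - 125 = (x - 5)^3

Eigenvalues and multiplicities (the geometric multiplicity of λ is n − rank(A − λI), which equals the number of Jordan blocks for λ):
  λ = 5: algebraic multiplicity = 3, geometric multiplicity = 2

Determining the block sizes for each eigenvalue:
  λ = 5: 2 blocks summing to 3 forces exactly one block of size 2 and the rest size 1 → block sizes [2, 1]

Assembling the blocks gives a Jordan form
J =
  [5, 1, 0]
  [0, 5, 0]
  [0, 0, 5]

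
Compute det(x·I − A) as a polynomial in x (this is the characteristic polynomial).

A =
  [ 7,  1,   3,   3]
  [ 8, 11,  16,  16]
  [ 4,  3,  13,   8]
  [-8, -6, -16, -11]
x^4 - 20*x^3 + 150*x^2 - 500*x + 625

Expanding det(x·I − A) (e.g. by cofactor expansion or by noting that A is similar to its Jordan form J, which has the same characteristic polynomial as A) gives
  χ_A(x) = x^4 - 20*x^3 + 150*x^2 - 500*x + 625
which factors as (x - 5)^4. The eigenvalues (with algebraic multiplicities) are λ = 5 with multiplicity 4.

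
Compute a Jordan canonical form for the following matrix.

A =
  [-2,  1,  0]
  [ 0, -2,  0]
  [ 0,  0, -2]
J_2(-2) ⊕ J_1(-2)

The characteristic polynomial is
  det(x·I − A) = x^3 + 6*x^2 + 12*x + 8 = (x + 2)^3

Eigenvalues and multiplicities (the geometric multiplicity of λ is n − rank(A − λI), which equals the number of Jordan blocks for λ):
  λ = -2: algebraic multiplicity = 3, geometric multiplicity = 2

Determining the block sizes for each eigenvalue:
  λ = -2: 2 blocks summing to 3 forces exactly one block of size 2 and the rest size 1 → block sizes [2, 1]

Assembling the blocks gives a Jordan form
J =
  [-2,  1,  0]
  [ 0, -2,  0]
  [ 0,  0, -2]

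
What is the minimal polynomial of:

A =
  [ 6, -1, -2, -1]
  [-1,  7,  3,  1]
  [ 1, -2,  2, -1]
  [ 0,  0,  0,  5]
x^3 - 15*x^2 + 75*x - 125

The characteristic polynomial is χ_A(x) = (x - 5)^4, so the eigenvalues are known. The minimal polynomial is
  m_A(x) = Π_λ (x − λ)^{k_λ}
where k_λ is the size of the *largest* Jordan block for λ (equivalently, the smallest k with (A − λI)^k v = 0 for every generalised eigenvector v of λ).

  λ = 5: largest Jordan block has size 3, contributing (x − 5)^3

So m_A(x) = (x - 5)^3 = x^3 - 15*x^2 + 75*x - 125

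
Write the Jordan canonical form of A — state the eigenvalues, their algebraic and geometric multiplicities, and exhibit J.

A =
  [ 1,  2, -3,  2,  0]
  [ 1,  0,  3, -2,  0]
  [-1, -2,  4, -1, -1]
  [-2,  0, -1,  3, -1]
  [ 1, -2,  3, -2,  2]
J_3(2) ⊕ J_1(2) ⊕ J_1(2)

The characteristic polynomial is
  det(x·I − A) = x^5 - 10*x^4 + 40*x^3 - 80*x^2 + 80*x - 32 = (x - 2)^5

Eigenvalues and multiplicities (the geometric multiplicity of λ is n − rank(A − λI), which equals the number of Jordan blocks for λ):
  λ = 2: algebraic multiplicity = 5, geometric multiplicity = 3

Determining the block sizes for each eigenvalue:
  λ = 2: with am = 5 and gm = 3, the partition is not yet determined (e.g. several partitions of 5 into 3 parts exist). Let N = A − (2)·I. Computing rank(N^1) = 2, rank(N^2) = 1, rank(N^3) = 0; the number of blocks of size ≥ j is rank(N^{j−1}) − rank(N^j), giving [3, 1, 1]. So we have 1 block(s) of size 3, 2 block(s) of size 1 → block sizes [3, 1, 1]

Assembling the blocks gives a Jordan form
J =
  [2, 1, 0, 0, 0]
  [0, 2, 1, 0, 0]
  [0, 0, 2, 0, 0]
  [0, 0, 0, 2, 0]
  [0, 0, 0, 0, 2]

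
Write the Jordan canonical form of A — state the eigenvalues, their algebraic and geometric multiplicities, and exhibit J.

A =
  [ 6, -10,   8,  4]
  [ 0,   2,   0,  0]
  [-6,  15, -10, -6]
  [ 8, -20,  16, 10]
J_2(2) ⊕ J_1(2) ⊕ J_1(2)

The characteristic polynomial is
  det(x·I − A) = x^4 - 8*x^3 + 24*x^2 - 32*x + 16 = (x - 2)^4

Eigenvalues and multiplicities (the geometric multiplicity of λ is n − rank(A − λI), which equals the number of Jordan blocks for λ):
  λ = 2: algebraic multiplicity = 4, geometric multiplicity = 3

Determining the block sizes for each eigenvalue:
  λ = 2: 3 blocks summing to 4 forces exactly one block of size 2 and the rest size 1 → block sizes [2, 1, 1]

Assembling the blocks gives a Jordan form
J =
  [2, 1, 0, 0]
  [0, 2, 0, 0]
  [0, 0, 2, 0]
  [0, 0, 0, 2]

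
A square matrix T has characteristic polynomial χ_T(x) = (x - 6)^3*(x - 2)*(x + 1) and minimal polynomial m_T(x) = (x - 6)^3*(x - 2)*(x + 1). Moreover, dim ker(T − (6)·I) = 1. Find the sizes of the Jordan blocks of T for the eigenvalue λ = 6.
Block sizes for λ = 6: [3]

Step 1 — from the characteristic polynomial, algebraic multiplicity of λ = 6 is 3. From dim ker(T − (6)·I) = 1, there are exactly 1 Jordan blocks for λ = 6.
Step 2 — from the minimal polynomial, the factor (x − 6)^3 tells us the largest block for λ = 6 has size 3.
Step 3 — with total size 3, 1 blocks, and largest block 3, the block sizes (in nonincreasing order) are [3].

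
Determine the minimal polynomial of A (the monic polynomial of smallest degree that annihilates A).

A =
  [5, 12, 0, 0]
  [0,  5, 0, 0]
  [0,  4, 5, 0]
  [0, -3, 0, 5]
x^2 - 10*x + 25

The characteristic polynomial is χ_A(x) = (x - 5)^4, so the eigenvalues are known. The minimal polynomial is
  m_A(x) = Π_λ (x − λ)^{k_λ}
where k_λ is the size of the *largest* Jordan block for λ (equivalently, the smallest k with (A − λI)^k v = 0 for every generalised eigenvector v of λ).

  λ = 5: largest Jordan block has size 2, contributing (x − 5)^2

So m_A(x) = (x - 5)^2 = x^2 - 10*x + 25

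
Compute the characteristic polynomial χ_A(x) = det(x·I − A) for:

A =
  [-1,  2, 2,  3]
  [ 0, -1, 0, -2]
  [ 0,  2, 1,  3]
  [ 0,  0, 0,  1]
x^4 - 2*x^2 + 1

Expanding det(x·I − A) (e.g. by cofactor expansion or by noting that A is similar to its Jordan form J, which has the same characteristic polynomial as A) gives
  χ_A(x) = x^4 - 2*x^2 + 1
which factors as (x - 1)^2*(x + 1)^2. The eigenvalues (with algebraic multiplicities) are λ = -1 with multiplicity 2, λ = 1 with multiplicity 2.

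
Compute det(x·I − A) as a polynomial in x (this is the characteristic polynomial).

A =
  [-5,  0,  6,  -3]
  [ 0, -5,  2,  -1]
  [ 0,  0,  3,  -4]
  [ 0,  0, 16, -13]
x^4 + 20*x^3 + 150*x^2 + 500*x + 625

Expanding det(x·I − A) (e.g. by cofactor expansion or by noting that A is similar to its Jordan form J, which has the same characteristic polynomial as A) gives
  χ_A(x) = x^4 + 20*x^3 + 150*x^2 + 500*x + 625
which factors as (x + 5)^4. The eigenvalues (with algebraic multiplicities) are λ = -5 with multiplicity 4.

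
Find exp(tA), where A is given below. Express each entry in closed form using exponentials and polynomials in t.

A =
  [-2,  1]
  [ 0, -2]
e^{tA} =
  [exp(-2*t), t*exp(-2*t)]
  [0, exp(-2*t)]

Strategy: write A = P · J · P⁻¹ where J is a Jordan canonical form, so e^{tA} = P · e^{tJ} · P⁻¹, and e^{tJ} can be computed block-by-block.

A has Jordan form
J =
  [-2,  1]
  [ 0, -2]
(up to reordering of blocks).

Per-block formulas:
  For a 2×2 Jordan block J_2(-2): exp(t · J_2(-2)) = e^(-2t)·(I + t·N), where N is the 2×2 nilpotent shift.

After assembling e^{tJ} and conjugating by P, we get:

e^{tA} =
  [exp(-2*t), t*exp(-2*t)]
  [0, exp(-2*t)]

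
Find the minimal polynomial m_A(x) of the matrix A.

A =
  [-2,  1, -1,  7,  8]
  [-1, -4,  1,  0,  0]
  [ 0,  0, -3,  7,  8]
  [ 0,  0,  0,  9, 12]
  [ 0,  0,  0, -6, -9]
x^3 + 3*x^2 - 9*x - 27

The characteristic polynomial is χ_A(x) = (x - 3)*(x + 3)^4, so the eigenvalues are known. The minimal polynomial is
  m_A(x) = Π_λ (x − λ)^{k_λ}
where k_λ is the size of the *largest* Jordan block for λ (equivalently, the smallest k with (A − λI)^k v = 0 for every generalised eigenvector v of λ).

  λ = -3: largest Jordan block has size 2, contributing (x + 3)^2
  λ = 3: largest Jordan block has size 1, contributing (x − 3)

So m_A(x) = (x - 3)*(x + 3)^2 = x^3 + 3*x^2 - 9*x - 27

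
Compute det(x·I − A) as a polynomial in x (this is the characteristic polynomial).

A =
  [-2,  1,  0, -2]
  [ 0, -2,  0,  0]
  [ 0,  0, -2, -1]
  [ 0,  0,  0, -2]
x^4 + 8*x^3 + 24*x^2 + 32*x + 16

Expanding det(x·I − A) (e.g. by cofactor expansion or by noting that A is similar to its Jordan form J, which has the same characteristic polynomial as A) gives
  χ_A(x) = x^4 + 8*x^3 + 24*x^2 + 32*x + 16
which factors as (x + 2)^4. The eigenvalues (with algebraic multiplicities) are λ = -2 with multiplicity 4.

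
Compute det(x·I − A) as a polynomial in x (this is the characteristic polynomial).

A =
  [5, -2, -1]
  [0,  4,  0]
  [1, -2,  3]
x^3 - 12*x^2 + 48*x - 64

Expanding det(x·I − A) (e.g. by cofactor expansion or by noting that A is similar to its Jordan form J, which has the same characteristic polynomial as A) gives
  χ_A(x) = x^3 - 12*x^2 + 48*x - 64
which factors as (x - 4)^3. The eigenvalues (with algebraic multiplicities) are λ = 4 with multiplicity 3.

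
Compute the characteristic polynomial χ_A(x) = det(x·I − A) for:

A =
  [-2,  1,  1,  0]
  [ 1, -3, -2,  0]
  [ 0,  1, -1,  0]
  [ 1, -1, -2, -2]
x^4 + 8*x^3 + 24*x^2 + 32*x + 16

Expanding det(x·I − A) (e.g. by cofactor expansion or by noting that A is similar to its Jordan form J, which has the same characteristic polynomial as A) gives
  χ_A(x) = x^4 + 8*x^3 + 24*x^2 + 32*x + 16
which factors as (x + 2)^4. The eigenvalues (with algebraic multiplicities) are λ = -2 with multiplicity 4.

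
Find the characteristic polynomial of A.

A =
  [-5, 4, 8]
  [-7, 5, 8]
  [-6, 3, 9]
x^3 - 9*x^2 + 27*x - 27

Expanding det(x·I − A) (e.g. by cofactor expansion or by noting that A is similar to its Jordan form J, which has the same characteristic polynomial as A) gives
  χ_A(x) = x^3 - 9*x^2 + 27*x - 27
which factors as (x - 3)^3. The eigenvalues (with algebraic multiplicities) are λ = 3 with multiplicity 3.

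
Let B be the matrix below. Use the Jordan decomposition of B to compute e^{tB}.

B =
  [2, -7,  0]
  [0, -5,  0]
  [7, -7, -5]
e^{tB} =
  [exp(2*t), -exp(2*t) + exp(-5*t), 0]
  [0, exp(-5*t), 0]
  [exp(2*t) - exp(-5*t), -exp(2*t) + exp(-5*t), exp(-5*t)]

Strategy: write B = P · J · P⁻¹ where J is a Jordan canonical form, so e^{tB} = P · e^{tJ} · P⁻¹, and e^{tJ} can be computed block-by-block.

B has Jordan form
J =
  [-5,  0, 0]
  [ 0, -5, 0]
  [ 0,  0, 2]
(up to reordering of blocks).

Per-block formulas:
  For a 1×1 block at λ = 2: exp(t · [2]) = [e^(2t)].
  For a 1×1 block at λ = -5: exp(t · [-5]) = [e^(-5t)].

After assembling e^{tJ} and conjugating by P, we get:

e^{tB} =
  [exp(2*t), -exp(2*t) + exp(-5*t), 0]
  [0, exp(-5*t), 0]
  [exp(2*t) - exp(-5*t), -exp(2*t) + exp(-5*t), exp(-5*t)]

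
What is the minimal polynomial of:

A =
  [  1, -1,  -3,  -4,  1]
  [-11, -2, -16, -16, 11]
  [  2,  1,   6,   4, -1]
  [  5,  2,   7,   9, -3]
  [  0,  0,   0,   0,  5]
x^5 - 19*x^4 + 142*x^3 - 522*x^2 + 945*x - 675

The characteristic polynomial is χ_A(x) = (x - 5)^2*(x - 3)^3, so the eigenvalues are known. The minimal polynomial is
  m_A(x) = Π_λ (x − λ)^{k_λ}
where k_λ is the size of the *largest* Jordan block for λ (equivalently, the smallest k with (A − λI)^k v = 0 for every generalised eigenvector v of λ).

  λ = 3: largest Jordan block has size 3, contributing (x − 3)^3
  λ = 5: largest Jordan block has size 2, contributing (x − 5)^2

So m_A(x) = (x - 5)^2*(x - 3)^3 = x^5 - 19*x^4 + 142*x^3 - 522*x^2 + 945*x - 675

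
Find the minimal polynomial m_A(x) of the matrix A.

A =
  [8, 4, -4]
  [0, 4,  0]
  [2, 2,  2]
x^2 - 10*x + 24

The characteristic polynomial is χ_A(x) = (x - 6)*(x - 4)^2, so the eigenvalues are known. The minimal polynomial is
  m_A(x) = Π_λ (x − λ)^{k_λ}
where k_λ is the size of the *largest* Jordan block for λ (equivalently, the smallest k with (A − λI)^k v = 0 for every generalised eigenvector v of λ).

  λ = 4: largest Jordan block has size 1, contributing (x − 4)
  λ = 6: largest Jordan block has size 1, contributing (x − 6)

So m_A(x) = (x - 6)*(x - 4) = x^2 - 10*x + 24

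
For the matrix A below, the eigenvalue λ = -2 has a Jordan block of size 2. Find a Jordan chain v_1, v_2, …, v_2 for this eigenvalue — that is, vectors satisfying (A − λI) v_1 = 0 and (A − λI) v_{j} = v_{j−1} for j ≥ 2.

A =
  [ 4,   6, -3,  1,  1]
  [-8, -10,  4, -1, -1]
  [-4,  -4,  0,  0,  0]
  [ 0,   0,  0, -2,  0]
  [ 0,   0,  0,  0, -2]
A Jordan chain for λ = -2 of length 2:
v_1 = (6, -8, -4, 0, 0)ᵀ
v_2 = (1, 0, 0, 0, 0)ᵀ

Let N = A − (-2)·I. We want v_2 with N^2 v_2 = 0 but N^1 v_2 ≠ 0; then v_{j-1} := N · v_j for j = 2, …, 2.

Pick v_2 = (1, 0, 0, 0, 0)ᵀ.
Then v_1 = N · v_2 = (6, -8, -4, 0, 0)ᵀ.

Sanity check: (A − (-2)·I) v_1 = (0, 0, 0, 0, 0)ᵀ = 0. ✓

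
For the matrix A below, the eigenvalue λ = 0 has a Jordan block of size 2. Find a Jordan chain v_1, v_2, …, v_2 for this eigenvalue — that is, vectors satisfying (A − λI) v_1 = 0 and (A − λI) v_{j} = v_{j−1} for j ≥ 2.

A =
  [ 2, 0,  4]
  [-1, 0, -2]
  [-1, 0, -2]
A Jordan chain for λ = 0 of length 2:
v_1 = (2, -1, -1)ᵀ
v_2 = (1, 0, 0)ᵀ

Let N = A − (0)·I. We want v_2 with N^2 v_2 = 0 but N^1 v_2 ≠ 0; then v_{j-1} := N · v_j for j = 2, …, 2.

Pick v_2 = (1, 0, 0)ᵀ.
Then v_1 = N · v_2 = (2, -1, -1)ᵀ.

Sanity check: (A − (0)·I) v_1 = (0, 0, 0)ᵀ = 0. ✓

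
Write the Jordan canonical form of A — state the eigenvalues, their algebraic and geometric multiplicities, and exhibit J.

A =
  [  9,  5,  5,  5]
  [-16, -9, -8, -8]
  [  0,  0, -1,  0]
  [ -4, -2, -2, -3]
J_2(-1) ⊕ J_1(-1) ⊕ J_1(-1)

The characteristic polynomial is
  det(x·I − A) = x^4 + 4*x^3 + 6*x^2 + 4*x + 1 = (x + 1)^4

Eigenvalues and multiplicities (the geometric multiplicity of λ is n − rank(A − λI), which equals the number of Jordan blocks for λ):
  λ = -1: algebraic multiplicity = 4, geometric multiplicity = 3

Determining the block sizes for each eigenvalue:
  λ = -1: 3 blocks summing to 4 forces exactly one block of size 2 and the rest size 1 → block sizes [2, 1, 1]

Assembling the blocks gives a Jordan form
J =
  [-1,  1,  0,  0]
  [ 0, -1,  0,  0]
  [ 0,  0, -1,  0]
  [ 0,  0,  0, -1]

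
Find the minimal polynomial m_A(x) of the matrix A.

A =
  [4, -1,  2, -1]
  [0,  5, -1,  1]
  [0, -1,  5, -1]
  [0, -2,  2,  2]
x^3 - 12*x^2 + 48*x - 64

The characteristic polynomial is χ_A(x) = (x - 4)^4, so the eigenvalues are known. The minimal polynomial is
  m_A(x) = Π_λ (x − λ)^{k_λ}
where k_λ is the size of the *largest* Jordan block for λ (equivalently, the smallest k with (A − λI)^k v = 0 for every generalised eigenvector v of λ).

  λ = 4: largest Jordan block has size 3, contributing (x − 4)^3

So m_A(x) = (x - 4)^3 = x^3 - 12*x^2 + 48*x - 64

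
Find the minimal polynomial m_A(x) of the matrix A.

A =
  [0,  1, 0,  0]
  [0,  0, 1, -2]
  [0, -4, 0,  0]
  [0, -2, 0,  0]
x^3

The characteristic polynomial is χ_A(x) = x^4, so the eigenvalues are known. The minimal polynomial is
  m_A(x) = Π_λ (x − λ)^{k_λ}
where k_λ is the size of the *largest* Jordan block for λ (equivalently, the smallest k with (A − λI)^k v = 0 for every generalised eigenvector v of λ).

  λ = 0: largest Jordan block has size 3, contributing (x − 0)^3

So m_A(x) = x^3 = x^3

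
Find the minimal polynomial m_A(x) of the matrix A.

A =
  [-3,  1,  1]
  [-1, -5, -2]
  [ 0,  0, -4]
x^3 + 12*x^2 + 48*x + 64

The characteristic polynomial is χ_A(x) = (x + 4)^3, so the eigenvalues are known. The minimal polynomial is
  m_A(x) = Π_λ (x − λ)^{k_λ}
where k_λ is the size of the *largest* Jordan block for λ (equivalently, the smallest k with (A − λI)^k v = 0 for every generalised eigenvector v of λ).

  λ = -4: largest Jordan block has size 3, contributing (x + 4)^3

So m_A(x) = (x + 4)^3 = x^3 + 12*x^2 + 48*x + 64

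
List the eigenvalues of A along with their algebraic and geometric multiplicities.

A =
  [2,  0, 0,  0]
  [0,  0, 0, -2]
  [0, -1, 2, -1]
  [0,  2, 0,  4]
λ = 2: alg = 4, geom = 3

Step 1 — factor the characteristic polynomial to read off the algebraic multiplicities:
  χ_A(x) = (x - 2)^4

Step 2 — compute geometric multiplicities via the rank-nullity identity g(λ) = n − rank(A − λI):
  rank(A − (2)·I) = 1, so dim ker(A − (2)·I) = n − 1 = 3

Summary:
  λ = 2: algebraic multiplicity = 4, geometric multiplicity = 3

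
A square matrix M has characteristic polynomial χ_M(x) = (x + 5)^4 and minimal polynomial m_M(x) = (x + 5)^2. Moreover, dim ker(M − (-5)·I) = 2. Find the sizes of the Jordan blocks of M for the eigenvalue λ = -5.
Block sizes for λ = -5: [2, 2]

Step 1 — from the characteristic polynomial, algebraic multiplicity of λ = -5 is 4. From dim ker(M − (-5)·I) = 2, there are exactly 2 Jordan blocks for λ = -5.
Step 2 — from the minimal polynomial, the factor (x + 5)^2 tells us the largest block for λ = -5 has size 2.
Step 3 — with total size 4, 2 blocks, and largest block 2, the block sizes (in nonincreasing order) are [2, 2].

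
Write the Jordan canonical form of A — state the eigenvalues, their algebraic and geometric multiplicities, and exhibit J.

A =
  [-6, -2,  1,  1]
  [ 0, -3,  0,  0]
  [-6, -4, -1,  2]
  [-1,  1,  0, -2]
J_3(-3) ⊕ J_1(-3)

The characteristic polynomial is
  det(x·I − A) = x^4 + 12*x^3 + 54*x^2 + 108*x + 81 = (x + 3)^4

Eigenvalues and multiplicities (the geometric multiplicity of λ is n − rank(A − λI), which equals the number of Jordan blocks for λ):
  λ = -3: algebraic multiplicity = 4, geometric multiplicity = 2

Determining the block sizes for each eigenvalue:
  λ = -3: with am = 4 and gm = 2, the partition is not yet determined (e.g. several partitions of 4 into 2 parts exist). Let N = A − (-3)·I. Computing rank(N^1) = 2, rank(N^2) = 1, rank(N^3) = 0; the number of blocks of size ≥ j is rank(N^{j−1}) − rank(N^j), giving [2, 1, 1]. So we have 1 block(s) of size 3, 1 block(s) of size 1 → block sizes [3, 1]

Assembling the blocks gives a Jordan form
J =
  [-3,  1,  0,  0]
  [ 0, -3,  1,  0]
  [ 0,  0, -3,  0]
  [ 0,  0,  0, -3]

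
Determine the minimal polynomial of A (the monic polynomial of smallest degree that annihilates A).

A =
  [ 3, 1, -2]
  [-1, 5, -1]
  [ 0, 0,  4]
x^3 - 12*x^2 + 48*x - 64

The characteristic polynomial is χ_A(x) = (x - 4)^3, so the eigenvalues are known. The minimal polynomial is
  m_A(x) = Π_λ (x − λ)^{k_λ}
where k_λ is the size of the *largest* Jordan block for λ (equivalently, the smallest k with (A − λI)^k v = 0 for every generalised eigenvector v of λ).

  λ = 4: largest Jordan block has size 3, contributing (x − 4)^3

So m_A(x) = (x - 4)^3 = x^3 - 12*x^2 + 48*x - 64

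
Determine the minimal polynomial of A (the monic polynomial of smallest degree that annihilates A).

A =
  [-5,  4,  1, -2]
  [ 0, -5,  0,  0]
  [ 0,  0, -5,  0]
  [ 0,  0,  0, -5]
x^2 + 10*x + 25

The characteristic polynomial is χ_A(x) = (x + 5)^4, so the eigenvalues are known. The minimal polynomial is
  m_A(x) = Π_λ (x − λ)^{k_λ}
where k_λ is the size of the *largest* Jordan block for λ (equivalently, the smallest k with (A − λI)^k v = 0 for every generalised eigenvector v of λ).

  λ = -5: largest Jordan block has size 2, contributing (x + 5)^2

So m_A(x) = (x + 5)^2 = x^2 + 10*x + 25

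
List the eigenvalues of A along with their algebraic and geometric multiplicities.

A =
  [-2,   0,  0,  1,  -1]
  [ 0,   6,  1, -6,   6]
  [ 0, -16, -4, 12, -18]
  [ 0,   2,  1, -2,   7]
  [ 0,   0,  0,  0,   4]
λ = -2: alg = 3, geom = 1; λ = 4: alg = 2, geom = 1

Step 1 — factor the characteristic polynomial to read off the algebraic multiplicities:
  χ_A(x) = (x - 4)^2*(x + 2)^3

Step 2 — compute geometric multiplicities via the rank-nullity identity g(λ) = n − rank(A − λI):
  rank(A − (-2)·I) = 4, so dim ker(A − (-2)·I) = n − 4 = 1
  rank(A − (4)·I) = 4, so dim ker(A − (4)·I) = n − 4 = 1

Summary:
  λ = -2: algebraic multiplicity = 3, geometric multiplicity = 1
  λ = 4: algebraic multiplicity = 2, geometric multiplicity = 1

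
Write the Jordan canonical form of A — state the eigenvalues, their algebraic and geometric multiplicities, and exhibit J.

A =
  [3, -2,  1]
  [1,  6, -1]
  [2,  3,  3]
J_3(4)

The characteristic polynomial is
  det(x·I − A) = x^3 - 12*x^2 + 48*x - 64 = (x - 4)^3

Eigenvalues and multiplicities (the geometric multiplicity of λ is n − rank(A − λI), which equals the number of Jordan blocks for λ):
  λ = 4: algebraic multiplicity = 3, geometric multiplicity = 1

Determining the block sizes for each eigenvalue:
  λ = 4: one block (gm = 1), so the single block has size am = 3 → block sizes [3]

Assembling the blocks gives a Jordan form
J =
  [4, 1, 0]
  [0, 4, 1]
  [0, 0, 4]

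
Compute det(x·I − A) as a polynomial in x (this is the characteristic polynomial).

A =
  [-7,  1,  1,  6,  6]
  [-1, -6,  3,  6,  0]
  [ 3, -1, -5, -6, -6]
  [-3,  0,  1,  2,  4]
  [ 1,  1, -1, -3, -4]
x^5 + 20*x^4 + 160*x^3 + 640*x^2 + 1280*x + 1024

Expanding det(x·I − A) (e.g. by cofactor expansion or by noting that A is similar to its Jordan form J, which has the same characteristic polynomial as A) gives
  χ_A(x) = x^5 + 20*x^4 + 160*x^3 + 640*x^2 + 1280*x + 1024
which factors as (x + 4)^5. The eigenvalues (with algebraic multiplicities) are λ = -4 with multiplicity 5.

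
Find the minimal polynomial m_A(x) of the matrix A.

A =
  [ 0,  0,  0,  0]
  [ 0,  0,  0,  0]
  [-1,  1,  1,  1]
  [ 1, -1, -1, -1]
x^2

The characteristic polynomial is χ_A(x) = x^4, so the eigenvalues are known. The minimal polynomial is
  m_A(x) = Π_λ (x − λ)^{k_λ}
where k_λ is the size of the *largest* Jordan block for λ (equivalently, the smallest k with (A − λI)^k v = 0 for every generalised eigenvector v of λ).

  λ = 0: largest Jordan block has size 2, contributing (x − 0)^2

So m_A(x) = x^2 = x^2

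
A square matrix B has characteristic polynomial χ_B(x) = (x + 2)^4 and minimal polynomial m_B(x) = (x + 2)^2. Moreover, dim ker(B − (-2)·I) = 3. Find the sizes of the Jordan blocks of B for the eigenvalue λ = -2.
Block sizes for λ = -2: [2, 1, 1]

Step 1 — from the characteristic polynomial, algebraic multiplicity of λ = -2 is 4. From dim ker(B − (-2)·I) = 3, there are exactly 3 Jordan blocks for λ = -2.
Step 2 — from the minimal polynomial, the factor (x + 2)^2 tells us the largest block for λ = -2 has size 2.
Step 3 — with total size 4, 3 blocks, and largest block 2, the block sizes (in nonincreasing order) are [2, 1, 1].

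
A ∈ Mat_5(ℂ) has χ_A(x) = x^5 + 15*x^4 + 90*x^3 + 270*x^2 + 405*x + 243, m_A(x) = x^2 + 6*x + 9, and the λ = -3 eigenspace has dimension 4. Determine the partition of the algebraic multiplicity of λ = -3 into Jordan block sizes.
Block sizes for λ = -3: [2, 1, 1, 1]

Step 1 — from the characteristic polynomial, algebraic multiplicity of λ = -3 is 5. From dim ker(A − (-3)·I) = 4, there are exactly 4 Jordan blocks for λ = -3.
Step 2 — from the minimal polynomial, the factor (x + 3)^2 tells us the largest block for λ = -3 has size 2.
Step 3 — with total size 5, 4 blocks, and largest block 2, the block sizes (in nonincreasing order) are [2, 1, 1, 1].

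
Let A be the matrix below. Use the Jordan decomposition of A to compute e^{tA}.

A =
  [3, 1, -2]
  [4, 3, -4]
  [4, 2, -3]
e^{tA} =
  [2*t*exp(t) + exp(t), t*exp(t), -2*t*exp(t)]
  [4*t*exp(t), 2*t*exp(t) + exp(t), -4*t*exp(t)]
  [4*t*exp(t), 2*t*exp(t), -4*t*exp(t) + exp(t)]

Strategy: write A = P · J · P⁻¹ where J is a Jordan canonical form, so e^{tA} = P · e^{tJ} · P⁻¹, and e^{tJ} can be computed block-by-block.

A has Jordan form
J =
  [1, 1, 0]
  [0, 1, 0]
  [0, 0, 1]
(up to reordering of blocks).

Per-block formulas:
  For a 1×1 block at λ = 1: exp(t · [1]) = [e^(1t)].
  For a 2×2 Jordan block J_2(1): exp(t · J_2(1)) = e^(1t)·(I + t·N), where N is the 2×2 nilpotent shift.

After assembling e^{tJ} and conjugating by P, we get:

e^{tA} =
  [2*t*exp(t) + exp(t), t*exp(t), -2*t*exp(t)]
  [4*t*exp(t), 2*t*exp(t) + exp(t), -4*t*exp(t)]
  [4*t*exp(t), 2*t*exp(t), -4*t*exp(t) + exp(t)]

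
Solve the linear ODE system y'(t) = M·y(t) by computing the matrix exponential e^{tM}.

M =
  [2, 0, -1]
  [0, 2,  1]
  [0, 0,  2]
e^{tM} =
  [exp(2*t), 0, -t*exp(2*t)]
  [0, exp(2*t), t*exp(2*t)]
  [0, 0, exp(2*t)]

Strategy: write M = P · J · P⁻¹ where J is a Jordan canonical form, so e^{tM} = P · e^{tJ} · P⁻¹, and e^{tJ} can be computed block-by-block.

M has Jordan form
J =
  [2, 1, 0]
  [0, 2, 0]
  [0, 0, 2]
(up to reordering of blocks).

Per-block formulas:
  For a 2×2 Jordan block J_2(2): exp(t · J_2(2)) = e^(2t)·(I + t·N), where N is the 2×2 nilpotent shift.
  For a 1×1 block at λ = 2: exp(t · [2]) = [e^(2t)].

After assembling e^{tJ} and conjugating by P, we get:

e^{tM} =
  [exp(2*t), 0, -t*exp(2*t)]
  [0, exp(2*t), t*exp(2*t)]
  [0, 0, exp(2*t)]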